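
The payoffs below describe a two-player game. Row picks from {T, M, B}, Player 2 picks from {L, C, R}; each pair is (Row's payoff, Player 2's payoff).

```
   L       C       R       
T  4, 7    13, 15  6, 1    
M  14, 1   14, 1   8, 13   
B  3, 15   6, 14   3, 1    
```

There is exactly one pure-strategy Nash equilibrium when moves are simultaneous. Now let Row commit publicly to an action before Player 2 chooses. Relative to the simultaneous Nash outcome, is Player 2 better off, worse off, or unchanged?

better off

Solve by backward induction (Row leads).
- T: Player 2 compares 7, 15, 1 and picks C; Row would get 13.
- M: Player 2 compares 1, 1, 13 and picks R; Row would get 8.
- B: Player 2 compares 15, 14, 1 and picks L; Row would get 3.
Row's induced payoffs are 13, 8, 3, so Row commits to T. Subgame-perfect outcome: (T, C) with payoffs (13, 15).
For the simultaneous game, intersect best replies.
Row's best replies: L→M; C→M; R→M.
Player 2's best replies: T→C; M→R; B→L.
Only (M, R) has each player best-responding; Nash payoffs (8, 13).
Player 2 earns 15 sequentially versus 13 at the Nash outcome: better off.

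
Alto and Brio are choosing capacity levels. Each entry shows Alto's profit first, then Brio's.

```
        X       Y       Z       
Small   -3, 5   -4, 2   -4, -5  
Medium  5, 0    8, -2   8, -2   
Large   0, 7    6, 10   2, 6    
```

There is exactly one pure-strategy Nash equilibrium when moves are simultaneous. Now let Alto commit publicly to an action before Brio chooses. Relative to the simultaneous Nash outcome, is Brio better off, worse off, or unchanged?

Work backward from Brio's decision.
- Small: Brio compares 5, 2, -5 and picks X; Alto would get -3.
- Medium: Brio compares 0, -2, -2 and picks X; Alto would get 5.
- Large: Brio compares 7, 10, 6 and picks Y; Alto would get 6.
Alto's induced payoffs are -3, 5, 6, so Alto commits to Large. Subgame-perfect outcome: (Large, Y) with payoffs (6, 10).
Now find the simultaneous Nash equilibrium.
Alto's best replies: X→Medium; Y→Medium; Z→Medium.
Brio's best replies: Small→X; Medium→X; Large→Y.
The unique mutual best reply is (Medium, X), giving (5, 0).
Brio earns 10 sequentially versus 0 at the Nash outcome: better off.

better off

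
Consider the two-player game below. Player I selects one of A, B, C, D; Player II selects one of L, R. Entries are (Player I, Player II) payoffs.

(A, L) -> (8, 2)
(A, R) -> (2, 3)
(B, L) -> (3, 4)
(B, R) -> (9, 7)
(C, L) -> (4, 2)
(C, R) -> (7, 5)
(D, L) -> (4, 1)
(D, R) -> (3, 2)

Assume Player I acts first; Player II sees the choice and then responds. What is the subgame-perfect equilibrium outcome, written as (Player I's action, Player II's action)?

(B, R)

Work backward from Player II's decision.
- A: BR = R, leader payoff 2.
- B: BR = R, leader payoff 9.
- C: BR = R, leader payoff 7.
- D: BR = R, leader payoff 3.
Among 2, 9, 7, 3, the best is 9 at B. Subgame-perfect outcome: (B, R) with payoffs (9, 7).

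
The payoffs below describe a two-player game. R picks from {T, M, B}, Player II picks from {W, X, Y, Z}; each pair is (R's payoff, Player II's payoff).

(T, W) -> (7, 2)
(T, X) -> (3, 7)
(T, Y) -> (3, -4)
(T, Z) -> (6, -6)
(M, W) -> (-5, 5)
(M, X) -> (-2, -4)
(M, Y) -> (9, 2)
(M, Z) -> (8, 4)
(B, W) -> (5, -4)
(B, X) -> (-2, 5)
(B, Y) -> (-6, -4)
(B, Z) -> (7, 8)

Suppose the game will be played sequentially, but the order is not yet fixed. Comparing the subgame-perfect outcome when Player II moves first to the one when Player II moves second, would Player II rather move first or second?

If R leads: Player II's best replies are T→X, M→W, B→Z; R's induced payoffs 3, -5, 7; outcome (B, Z), payoffs (7, 8).
If Player II leads: R's best replies are W→T, X→T, Y→M, Z→M; Player II's induced payoffs 2, 7, 2, 4; outcome (T, X), payoffs (3, 7).
Player II gets 7 moving first and 8 moving second, so Player II prefers to move second.

second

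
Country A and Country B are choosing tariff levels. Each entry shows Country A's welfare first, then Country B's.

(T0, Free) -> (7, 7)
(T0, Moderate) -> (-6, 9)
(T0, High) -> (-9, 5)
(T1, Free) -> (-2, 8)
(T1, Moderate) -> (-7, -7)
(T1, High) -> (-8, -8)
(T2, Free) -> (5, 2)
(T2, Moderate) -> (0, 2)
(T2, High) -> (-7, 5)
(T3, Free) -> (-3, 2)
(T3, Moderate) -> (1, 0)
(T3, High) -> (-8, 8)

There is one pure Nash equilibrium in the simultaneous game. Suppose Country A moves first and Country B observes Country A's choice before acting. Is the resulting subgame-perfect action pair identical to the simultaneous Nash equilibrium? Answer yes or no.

no

Solve by backward induction (Country A leads).
- T0 → Country B plays Moderate (best of 7, 9, 5); Country A gets -6.
- T1 → Country B plays Free (best of 8, -7, -8); Country A gets -2.
- T2 → Country B plays High (best of 2, 2, 5); Country A gets -7.
- T3 → Country B plays High (best of 2, 0, 8); Country A gets -8.
Country A's induced payoffs are -6, -2, -7, -8, so Country A commits to T1. Subgame-perfect outcome: (T1, Free) with payoffs (-2, 8).
Now find the simultaneous Nash equilibrium.
Country A's best replies: Free→T0; Moderate→T3; High→T2.
Country B's best replies: T0→Moderate; T1→Free; T2→High; T3→High.
The unique mutual best reply is (T2, High), giving (-7, 5).
Sequential outcome (T1, Free) differs from the Nash profile (T2, High).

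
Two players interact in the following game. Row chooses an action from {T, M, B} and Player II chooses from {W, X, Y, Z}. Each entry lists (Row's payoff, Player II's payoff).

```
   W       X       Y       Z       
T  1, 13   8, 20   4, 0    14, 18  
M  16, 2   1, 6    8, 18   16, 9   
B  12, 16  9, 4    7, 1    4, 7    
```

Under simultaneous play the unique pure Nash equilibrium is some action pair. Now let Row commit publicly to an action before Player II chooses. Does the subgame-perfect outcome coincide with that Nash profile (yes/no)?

no

Player II best-responds to each possible Row move:
- T: Player II compares 13, 20, 0, 18 and picks X; Row would get 8.
- M: Player II compares 2, 6, 18, 9 and picks Y; Row would get 8.
- B: Player II compares 16, 4, 1, 7 and picks W; Row would get 12.
Among 8, 8, 12, the best is 12 at B. Subgame-perfect outcome: (B, W) with payoffs (12, 16).
For the simultaneous game, intersect best replies.
Row's best replies: W→M; X→B; Y→M; Z→M.
Player II's best replies: T→X; M→Y; B→W.
Only (M, Y) has each player best-responding; Nash payoffs (8, 18).
Sequential outcome (B, W) differs from the Nash profile (M, Y).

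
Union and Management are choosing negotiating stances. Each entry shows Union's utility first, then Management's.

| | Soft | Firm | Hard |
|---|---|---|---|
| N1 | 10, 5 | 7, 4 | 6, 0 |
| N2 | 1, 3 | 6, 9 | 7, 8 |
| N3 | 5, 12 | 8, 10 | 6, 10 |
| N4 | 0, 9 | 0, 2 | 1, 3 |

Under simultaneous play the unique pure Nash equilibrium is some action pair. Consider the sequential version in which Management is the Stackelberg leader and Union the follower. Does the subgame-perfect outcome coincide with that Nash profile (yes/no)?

Backward induction with Management moving first.
- Soft → Union plays N1 (best of 10, 1, 5, 0); Management gets 5.
- Firm → Union plays N3 (best of 7, 6, 8, 0); Management gets 10.
- Hard → Union plays N2 (best of 6, 7, 6, 1); Management gets 8.
Management's induced payoffs are 5, 10, 8, so Management commits to Firm. Subgame-perfect outcome: (N3, Firm) with payoffs (8, 10).
Now find the simultaneous Nash equilibrium.
Union's best replies: Soft→N1; Firm→N3; Hard→N2.
Management's best replies: N1→Soft; N2→Firm; N3→Soft; N4→Soft.
The unique mutual best reply is (N1, Soft), giving (10, 5).
Sequential outcome (N3, Firm) differs from the Nash profile (N1, Soft).

no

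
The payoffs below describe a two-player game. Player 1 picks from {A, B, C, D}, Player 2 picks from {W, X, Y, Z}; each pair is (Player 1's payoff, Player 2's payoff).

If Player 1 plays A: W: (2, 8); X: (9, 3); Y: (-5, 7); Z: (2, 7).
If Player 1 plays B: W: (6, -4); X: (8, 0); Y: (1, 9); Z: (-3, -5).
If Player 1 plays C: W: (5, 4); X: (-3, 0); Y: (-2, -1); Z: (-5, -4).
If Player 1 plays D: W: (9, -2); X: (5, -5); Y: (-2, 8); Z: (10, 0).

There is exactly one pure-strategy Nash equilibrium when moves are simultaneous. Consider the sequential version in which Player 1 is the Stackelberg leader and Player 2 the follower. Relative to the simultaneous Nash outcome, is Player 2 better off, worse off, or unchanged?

worse off

Player 2 best-responds to each possible Player 1 move:
- A: BR = W, leader payoff 2.
- B: BR = Y, leader payoff 1.
- C: BR = W, leader payoff 5.
- D: BR = Y, leader payoff -2.
Maximizing over 2, 1, 5, -2, Player 1 chooses C. Subgame-perfect outcome: (C, W) with payoffs (5, 4).
For the simultaneous game, intersect best replies.
Player 1's best replies: W→D; X→A; Y→B; Z→D.
Player 2's best replies: A→W; B→Y; C→W; D→Y.
Only (B, Y) has each player best-responding; Nash payoffs (1, 9).
Player 2 earns 4 sequentially versus 9 at the Nash outcome: worse off.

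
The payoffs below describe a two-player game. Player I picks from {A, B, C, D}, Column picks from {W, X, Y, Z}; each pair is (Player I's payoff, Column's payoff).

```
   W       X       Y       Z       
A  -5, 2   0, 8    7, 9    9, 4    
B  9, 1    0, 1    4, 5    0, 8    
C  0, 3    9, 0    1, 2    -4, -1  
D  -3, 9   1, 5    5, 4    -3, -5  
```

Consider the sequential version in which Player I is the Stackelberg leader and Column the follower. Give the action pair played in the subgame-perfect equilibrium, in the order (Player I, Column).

(A, Y)

Work backward from Column's decision.
- A: Column compares 2, 8, 9, 4 and picks Y; Player I would get 7.
- B: Column compares 1, 1, 5, 8 and picks Z; Player I would get 0.
- C: Column compares 3, 0, 2, -1 and picks W; Player I would get 0.
- D: Column compares 9, 5, 4, -5 and picks W; Player I would get -3.
Among 7, 0, 0, -3, the best is 7 at A. Subgame-perfect outcome: (A, Y) with payoffs (7, 9).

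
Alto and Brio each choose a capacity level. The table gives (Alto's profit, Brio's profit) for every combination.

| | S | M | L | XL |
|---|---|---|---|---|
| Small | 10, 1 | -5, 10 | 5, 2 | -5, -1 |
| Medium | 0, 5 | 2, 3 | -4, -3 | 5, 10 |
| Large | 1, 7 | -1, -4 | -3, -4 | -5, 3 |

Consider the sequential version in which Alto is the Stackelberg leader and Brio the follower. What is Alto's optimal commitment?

Brio best-responds to each possible Alto move:
- Small: BR = M, leader payoff -5.
- Medium: BR = XL, leader payoff 5.
- Large: BR = S, leader payoff 1.
Alto's induced payoffs are -5, 5, 1, so Alto commits to Medium. Subgame-perfect outcome: (Medium, XL) with payoffs (5, 10).

Medium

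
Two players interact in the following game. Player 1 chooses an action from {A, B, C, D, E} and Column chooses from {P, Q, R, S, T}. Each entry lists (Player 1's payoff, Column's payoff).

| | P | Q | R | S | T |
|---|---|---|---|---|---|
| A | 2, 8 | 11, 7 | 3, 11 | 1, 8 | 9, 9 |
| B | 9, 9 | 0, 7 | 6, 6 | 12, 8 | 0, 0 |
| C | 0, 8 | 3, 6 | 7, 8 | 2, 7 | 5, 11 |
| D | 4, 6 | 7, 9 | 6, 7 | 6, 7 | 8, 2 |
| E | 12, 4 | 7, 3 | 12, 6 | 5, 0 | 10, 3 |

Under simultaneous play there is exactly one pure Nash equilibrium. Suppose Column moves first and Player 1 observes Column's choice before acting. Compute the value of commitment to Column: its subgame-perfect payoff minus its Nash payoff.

Solve by backward induction (Column leads).
- P: BR = E, leader payoff 4.
- Q: BR = A, leader payoff 7.
- R: BR = E, leader payoff 6.
- S: BR = B, leader payoff 8.
- T: BR = E, leader payoff 3.
Among 4, 7, 6, 8, 3, the best is 8 at S. Subgame-perfect outcome: (B, S) with payoffs (12, 8).
Under simultaneous play:
Player 1's best replies: P→E; Q→A; R→E; S→B; T→E.
Column's best replies: A→R; B→P; C→T; D→Q; E→R.
The unique mutual best reply is (E, R), giving (12, 6).
Column's commitment gain: 8 − 6 = 2.

2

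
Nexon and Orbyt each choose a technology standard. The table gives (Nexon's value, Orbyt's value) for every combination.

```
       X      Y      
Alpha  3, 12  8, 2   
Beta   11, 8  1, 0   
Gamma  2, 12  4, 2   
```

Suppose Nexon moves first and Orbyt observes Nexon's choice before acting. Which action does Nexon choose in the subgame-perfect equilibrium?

Beta

Solve by backward induction (Nexon leads).
- Alpha: Orbyt compares 12, 2 and picks X; Nexon would get 3.
- Beta: Orbyt compares 8, 0 and picks X; Nexon would get 11.
- Gamma: Orbyt compares 12, 2 and picks X; Nexon would get 2.
Nexon's induced payoffs are 3, 11, 2, so Nexon commits to Beta. Subgame-perfect outcome: (Beta, X) with payoffs (11, 8).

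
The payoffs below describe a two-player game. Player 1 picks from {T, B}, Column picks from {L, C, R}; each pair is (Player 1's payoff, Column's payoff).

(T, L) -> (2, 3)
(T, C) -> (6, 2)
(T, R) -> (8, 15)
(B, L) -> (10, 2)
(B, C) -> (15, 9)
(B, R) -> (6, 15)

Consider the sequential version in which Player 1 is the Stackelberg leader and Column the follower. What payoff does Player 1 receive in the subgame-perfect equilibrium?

8

Work backward from Column's decision.
- T → Column plays R (best of 3, 2, 15); Player 1 gets 8.
- B → Column plays R (best of 2, 9, 15); Player 1 gets 6.
Player 1's induced payoffs are 8, 6, so Player 1 commits to T. Subgame-perfect outcome: (T, R) with payoffs (8, 15).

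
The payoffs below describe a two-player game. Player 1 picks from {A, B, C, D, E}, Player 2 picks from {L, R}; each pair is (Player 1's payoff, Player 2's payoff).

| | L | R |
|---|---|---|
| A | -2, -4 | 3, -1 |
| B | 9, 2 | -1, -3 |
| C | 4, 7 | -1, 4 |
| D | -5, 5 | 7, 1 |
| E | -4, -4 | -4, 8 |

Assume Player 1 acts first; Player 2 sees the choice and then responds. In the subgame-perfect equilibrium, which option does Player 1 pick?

B

Solve by backward induction (Player 1 leads).
- A → Player 2 plays R (best of -4, -1); Player 1 gets 3.
- B → Player 2 plays L (best of 2, -3); Player 1 gets 9.
- C → Player 2 plays L (best of 7, 4); Player 1 gets 4.
- D → Player 2 plays L (best of 5, 1); Player 1 gets -5.
- E → Player 2 plays R (best of -4, 8); Player 1 gets -4.
Player 1's induced payoffs are 3, 9, 4, -5, -4, so Player 1 commits to B. Subgame-perfect outcome: (B, L) with payoffs (9, 2).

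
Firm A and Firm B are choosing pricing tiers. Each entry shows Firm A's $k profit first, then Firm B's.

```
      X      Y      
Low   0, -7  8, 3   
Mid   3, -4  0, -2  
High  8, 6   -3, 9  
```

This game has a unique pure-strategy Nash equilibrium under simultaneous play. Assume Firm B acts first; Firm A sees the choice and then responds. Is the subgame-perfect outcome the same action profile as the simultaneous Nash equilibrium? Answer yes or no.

Backward induction with Firm B moving first.
- X: Firm A compares 0, 3, 8 and picks High; Firm B would get 6.
- Y: Firm A compares 8, 0, -3 and picks Low; Firm B would get 3.
Firm B's induced payoffs are 6, 3, so Firm B commits to X. Subgame-perfect outcome: (High, X) with payoffs (8, 6).
For the simultaneous game, intersect best replies.
Firm A's best replies: X→High; Y→Low.
Firm B's best replies: Low→Y; Mid→Y; High→Y.
The unique mutual best reply is (Low, Y), giving (8, 3).
Sequential outcome (High, X) differs from the Nash profile (Low, Y).

no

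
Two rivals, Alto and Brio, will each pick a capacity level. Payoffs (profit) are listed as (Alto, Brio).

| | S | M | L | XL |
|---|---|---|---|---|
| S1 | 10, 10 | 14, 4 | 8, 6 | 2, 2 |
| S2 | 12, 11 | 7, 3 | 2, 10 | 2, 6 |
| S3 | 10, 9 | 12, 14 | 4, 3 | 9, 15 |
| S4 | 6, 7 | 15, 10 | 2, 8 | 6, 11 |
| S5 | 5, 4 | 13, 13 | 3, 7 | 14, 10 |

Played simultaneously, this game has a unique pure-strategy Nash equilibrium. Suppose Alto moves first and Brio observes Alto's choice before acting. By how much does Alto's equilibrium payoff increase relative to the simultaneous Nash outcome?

1

Solve by backward induction (Alto leads).
- S1 → Brio plays S (best of 10, 4, 6, 2); Alto gets 10.
- S2 → Brio plays S (best of 11, 3, 10, 6); Alto gets 12.
- S3 → Brio plays XL (best of 9, 14, 3, 15); Alto gets 9.
- S4 → Brio plays XL (best of 7, 10, 8, 11); Alto gets 6.
- S5 → Brio plays M (best of 4, 13, 7, 10); Alto gets 13.
Among 10, 12, 9, 6, 13, the best is 13 at S5. Subgame-perfect outcome: (S5, M) with payoffs (13, 13).
Under simultaneous play:
Alto's best replies: S→S2; M→S4; L→S1; XL→S5.
Brio's best replies: S1→S; S2→S; S3→XL; S4→XL; S5→M.
The unique mutual best reply is (S2, S), giving (12, 11).
Alto's commitment gain: 13 − 12 = 1.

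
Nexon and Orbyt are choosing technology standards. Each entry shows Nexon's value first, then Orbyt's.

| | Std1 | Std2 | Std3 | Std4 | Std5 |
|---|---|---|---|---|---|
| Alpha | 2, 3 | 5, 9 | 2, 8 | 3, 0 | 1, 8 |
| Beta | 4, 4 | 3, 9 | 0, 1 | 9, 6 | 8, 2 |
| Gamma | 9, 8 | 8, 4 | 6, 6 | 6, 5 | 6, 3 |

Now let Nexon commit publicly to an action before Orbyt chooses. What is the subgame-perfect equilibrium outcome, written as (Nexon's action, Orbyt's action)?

Solve by backward induction (Nexon leads).
- Alpha → Orbyt plays Std2 (best of 3, 9, 8, 0, 8); Nexon gets 5.
- Beta → Orbyt plays Std2 (best of 4, 9, 1, 6, 2); Nexon gets 3.
- Gamma → Orbyt plays Std1 (best of 8, 4, 6, 5, 3); Nexon gets 9.
Maximizing over 5, 3, 9, Nexon chooses Gamma. Subgame-perfect outcome: (Gamma, Std1) with payoffs (9, 8).

(Gamma, Std1)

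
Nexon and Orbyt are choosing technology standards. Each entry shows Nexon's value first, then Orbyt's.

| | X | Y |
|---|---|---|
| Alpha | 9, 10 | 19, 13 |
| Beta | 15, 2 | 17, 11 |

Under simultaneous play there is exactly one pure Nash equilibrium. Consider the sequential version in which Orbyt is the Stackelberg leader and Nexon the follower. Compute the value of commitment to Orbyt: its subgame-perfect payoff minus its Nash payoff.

Work backward from Nexon's decision.
- X → Nexon plays Beta (best of 9, 15); Orbyt gets 2.
- Y → Nexon plays Alpha (best of 19, 17); Orbyt gets 13.
Among 2, 13, the best is 13 at Y. Subgame-perfect outcome: (Alpha, Y) with payoffs (19, 13).
Under simultaneous play:
Nexon's best replies: X→Beta; Y→Alpha.
Orbyt's best replies: Alpha→Y; Beta→Y.
The unique mutual best reply is (Alpha, Y), giving (19, 13).
Orbyt's commitment gain: 13 − 13 = 0.

0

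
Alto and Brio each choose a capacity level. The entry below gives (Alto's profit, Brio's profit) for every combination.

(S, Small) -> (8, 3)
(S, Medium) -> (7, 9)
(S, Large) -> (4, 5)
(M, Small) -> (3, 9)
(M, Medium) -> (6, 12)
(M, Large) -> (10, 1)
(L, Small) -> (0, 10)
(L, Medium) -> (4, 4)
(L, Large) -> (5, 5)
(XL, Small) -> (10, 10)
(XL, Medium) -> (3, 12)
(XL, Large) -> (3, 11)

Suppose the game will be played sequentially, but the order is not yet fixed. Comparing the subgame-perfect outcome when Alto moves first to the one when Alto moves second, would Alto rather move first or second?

If Alto leads: Brio's best replies are S→Medium, M→Medium, L→Small, XL→Medium; Alto's induced payoffs 7, 6, 0, 3; outcome (S, Medium), payoffs (7, 9).
If Brio leads: Alto's best replies are Small→XL, Medium→S, Large→M; Brio's induced payoffs 10, 9, 1; outcome (XL, Small), payoffs (10, 10).
Alto gets 7 moving first and 10 moving second, so Alto prefers to move second.

second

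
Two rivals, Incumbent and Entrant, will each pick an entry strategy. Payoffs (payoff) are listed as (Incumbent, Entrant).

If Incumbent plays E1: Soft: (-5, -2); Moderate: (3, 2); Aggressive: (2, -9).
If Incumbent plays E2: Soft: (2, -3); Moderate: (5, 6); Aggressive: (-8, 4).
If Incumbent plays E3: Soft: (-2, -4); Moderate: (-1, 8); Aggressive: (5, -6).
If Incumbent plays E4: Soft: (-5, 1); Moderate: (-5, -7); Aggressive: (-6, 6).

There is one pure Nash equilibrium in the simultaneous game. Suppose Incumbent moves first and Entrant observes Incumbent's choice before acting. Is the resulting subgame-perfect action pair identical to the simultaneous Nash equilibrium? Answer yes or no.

Entrant best-responds to each possible Incumbent move:
- E1 → Entrant plays Moderate (best of -2, 2, -9); Incumbent gets 3.
- E2 → Entrant plays Moderate (best of -3, 6, 4); Incumbent gets 5.
- E3 → Entrant plays Moderate (best of -4, 8, -6); Incumbent gets -1.
- E4 → Entrant plays Aggressive (best of 1, -7, 6); Incumbent gets -6.
Incumbent's induced payoffs are 3, 5, -1, -6, so Incumbent commits to E2. Subgame-perfect outcome: (E2, Moderate) with payoffs (5, 6).
Now find the simultaneous Nash equilibrium.
Incumbent's best replies: Soft→E2; Moderate→E2; Aggressive→E3.
Entrant's best replies: E1→Moderate; E2→Moderate; E3→Moderate; E4→Aggressive.
Only (E2, Moderate) has each player best-responding; Nash payoffs (5, 6).
Sequential outcome (E2, Moderate) coincides with the Nash profile (E2, Moderate).

yes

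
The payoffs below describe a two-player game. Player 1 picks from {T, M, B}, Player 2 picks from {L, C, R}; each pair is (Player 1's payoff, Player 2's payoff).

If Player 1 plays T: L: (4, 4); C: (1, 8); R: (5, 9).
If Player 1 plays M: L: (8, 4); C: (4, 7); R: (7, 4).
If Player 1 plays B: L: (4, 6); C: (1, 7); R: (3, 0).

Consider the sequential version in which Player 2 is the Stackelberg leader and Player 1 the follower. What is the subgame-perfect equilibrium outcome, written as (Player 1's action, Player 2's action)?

Backward induction with Player 2 moving first.
- L: Player 1 compares 4, 8, 4 and picks M; Player 2 would get 4.
- C: Player 1 compares 1, 4, 1 and picks M; Player 2 would get 7.
- R: Player 1 compares 5, 7, 3 and picks M; Player 2 would get 4.
Player 2's induced payoffs are 4, 7, 4, so Player 2 commits to C. Subgame-perfect outcome: (M, C) with payoffs (4, 7).

(M, C)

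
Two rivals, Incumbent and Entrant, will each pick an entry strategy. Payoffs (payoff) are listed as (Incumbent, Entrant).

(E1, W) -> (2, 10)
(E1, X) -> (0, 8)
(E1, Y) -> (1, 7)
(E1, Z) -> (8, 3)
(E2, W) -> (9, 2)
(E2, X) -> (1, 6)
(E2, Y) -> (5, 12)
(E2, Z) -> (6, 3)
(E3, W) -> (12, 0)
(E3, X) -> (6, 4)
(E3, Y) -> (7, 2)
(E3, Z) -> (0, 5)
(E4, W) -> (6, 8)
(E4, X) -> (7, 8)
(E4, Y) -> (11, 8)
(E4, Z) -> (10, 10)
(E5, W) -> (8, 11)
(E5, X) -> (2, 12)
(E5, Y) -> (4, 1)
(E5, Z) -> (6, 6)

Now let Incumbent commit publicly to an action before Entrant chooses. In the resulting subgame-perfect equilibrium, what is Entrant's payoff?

10

Entrant best-responds to each possible Incumbent move:
- E1: BR = W, leader payoff 2.
- E2: BR = Y, leader payoff 5.
- E3: BR = Z, leader payoff 0.
- E4: BR = Z, leader payoff 10.
- E5: BR = X, leader payoff 2.
Incumbent's induced payoffs are 2, 5, 0, 10, 2, so Incumbent commits to E4. Subgame-perfect outcome: (E4, Z) with payoffs (10, 10).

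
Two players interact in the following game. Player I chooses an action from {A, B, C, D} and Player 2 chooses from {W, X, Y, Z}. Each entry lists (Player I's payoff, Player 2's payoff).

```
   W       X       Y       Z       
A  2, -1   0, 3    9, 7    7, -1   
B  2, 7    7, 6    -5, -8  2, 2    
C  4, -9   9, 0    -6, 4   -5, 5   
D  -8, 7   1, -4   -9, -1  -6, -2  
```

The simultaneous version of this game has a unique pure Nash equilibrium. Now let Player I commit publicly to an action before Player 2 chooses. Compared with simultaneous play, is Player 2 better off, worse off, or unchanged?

Player 2 best-responds to each possible Player I move:
- A: BR = Y, leader payoff 9.
- B: BR = W, leader payoff 2.
- C: BR = Z, leader payoff -5.
- D: BR = W, leader payoff -8.
Maximizing over 9, 2, -5, -8, Player I chooses A. Subgame-perfect outcome: (A, Y) with payoffs (9, 7).
Now find the simultaneous Nash equilibrium.
Player I's best replies: W→C; X→C; Y→A; Z→A.
Player 2's best replies: A→Y; B→W; C→Z; D→W.
Only (A, Y) has each player best-responding; Nash payoffs (9, 7).
Player 2 earns 7 sequentially versus 7 at the Nash outcome: unchanged.

unchanged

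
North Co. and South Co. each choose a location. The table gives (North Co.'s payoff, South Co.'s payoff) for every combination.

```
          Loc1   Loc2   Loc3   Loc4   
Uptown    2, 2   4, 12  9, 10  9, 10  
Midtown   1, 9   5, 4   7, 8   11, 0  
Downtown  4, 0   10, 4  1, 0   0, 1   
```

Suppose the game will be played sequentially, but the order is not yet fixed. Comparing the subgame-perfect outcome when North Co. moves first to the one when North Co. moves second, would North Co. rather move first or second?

If North Co. leads: South Co.'s best replies are Uptown→Loc2, Midtown→Loc1, Downtown→Loc2; North Co.'s induced payoffs 4, 1, 10; outcome (Downtown, Loc2), payoffs (10, 4).
If South Co. leads: North Co.'s best replies are Loc1→Downtown, Loc2→Downtown, Loc3→Uptown, Loc4→Midtown; South Co.'s induced payoffs 0, 4, 10, 0; outcome (Uptown, Loc3), payoffs (9, 10).
North Co. gets 10 moving first and 9 moving second, so North Co. prefers to move first.

first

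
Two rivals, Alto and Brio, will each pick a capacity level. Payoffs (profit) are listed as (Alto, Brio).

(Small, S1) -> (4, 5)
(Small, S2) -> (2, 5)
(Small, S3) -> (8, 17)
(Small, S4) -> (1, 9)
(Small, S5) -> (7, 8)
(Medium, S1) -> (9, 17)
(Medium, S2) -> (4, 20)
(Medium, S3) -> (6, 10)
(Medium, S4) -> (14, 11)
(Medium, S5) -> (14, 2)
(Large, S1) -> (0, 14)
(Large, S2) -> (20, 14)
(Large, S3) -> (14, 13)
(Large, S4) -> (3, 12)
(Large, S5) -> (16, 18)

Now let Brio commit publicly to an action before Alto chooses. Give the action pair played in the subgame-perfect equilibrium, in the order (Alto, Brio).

Solve by backward induction (Brio leads).
- S1 → Alto plays Medium (best of 4, 9, 0); Brio gets 17.
- S2 → Alto plays Large (best of 2, 4, 20); Brio gets 14.
- S3 → Alto plays Large (best of 8, 6, 14); Brio gets 13.
- S4 → Alto plays Medium (best of 1, 14, 3); Brio gets 11.
- S5 → Alto plays Large (best of 7, 14, 16); Brio gets 18.
Among 17, 14, 13, 11, 18, the best is 18 at S5. Subgame-perfect outcome: (Large, S5) with payoffs (16, 18).

(Large, S5)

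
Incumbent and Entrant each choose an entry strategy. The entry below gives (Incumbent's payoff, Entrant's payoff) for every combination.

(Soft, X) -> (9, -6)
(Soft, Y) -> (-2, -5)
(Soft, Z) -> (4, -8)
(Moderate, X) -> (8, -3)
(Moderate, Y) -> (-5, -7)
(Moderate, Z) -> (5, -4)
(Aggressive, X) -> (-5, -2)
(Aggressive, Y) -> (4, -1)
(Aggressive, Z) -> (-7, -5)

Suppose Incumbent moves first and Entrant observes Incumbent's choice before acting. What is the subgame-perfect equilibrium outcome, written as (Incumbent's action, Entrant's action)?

(Moderate, X)

Solve by backward induction (Incumbent leads).
- Soft → Entrant plays Y (best of -6, -5, -8); Incumbent gets -2.
- Moderate → Entrant plays X (best of -3, -7, -4); Incumbent gets 8.
- Aggressive → Entrant plays Y (best of -2, -1, -5); Incumbent gets 4.
Incumbent's induced payoffs are -2, 8, 4, so Incumbent commits to Moderate. Subgame-perfect outcome: (Moderate, X) with payoffs (8, -3).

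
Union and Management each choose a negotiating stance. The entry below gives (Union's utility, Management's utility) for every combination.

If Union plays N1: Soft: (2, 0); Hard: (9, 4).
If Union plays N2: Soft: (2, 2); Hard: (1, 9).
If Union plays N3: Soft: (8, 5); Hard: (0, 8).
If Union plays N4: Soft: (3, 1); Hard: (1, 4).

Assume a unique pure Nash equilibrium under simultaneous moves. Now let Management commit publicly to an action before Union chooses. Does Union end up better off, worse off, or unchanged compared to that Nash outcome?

worse off

Work backward from Union's decision.
- Soft: BR = N3, leader payoff 5.
- Hard: BR = N1, leader payoff 4.
Among 5, 4, the best is 5 at Soft. Subgame-perfect outcome: (N3, Soft) with payoffs (8, 5).
For the simultaneous game, intersect best replies.
Union's best replies: Soft→N3; Hard→N1.
Management's best replies: N1→Hard; N2→Hard; N3→Hard; N4→Hard.
The unique mutual best reply is (N1, Hard), giving (9, 4).
Union earns 8 sequentially versus 9 at the Nash outcome: worse off.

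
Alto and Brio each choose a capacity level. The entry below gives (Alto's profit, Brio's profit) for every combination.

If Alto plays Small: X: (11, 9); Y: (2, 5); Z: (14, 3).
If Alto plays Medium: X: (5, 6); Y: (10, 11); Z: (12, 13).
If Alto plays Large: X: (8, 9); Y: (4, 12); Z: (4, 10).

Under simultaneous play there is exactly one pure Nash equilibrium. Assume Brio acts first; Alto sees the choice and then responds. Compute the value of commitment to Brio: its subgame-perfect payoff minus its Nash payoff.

2

Alto best-responds to each possible Brio move:
- X: Alto compares 11, 5, 8 and picks Small; Brio would get 9.
- Y: Alto compares 2, 10, 4 and picks Medium; Brio would get 11.
- Z: Alto compares 14, 12, 4 and picks Small; Brio would get 3.
Brio's induced payoffs are 9, 11, 3, so Brio commits to Y. Subgame-perfect outcome: (Medium, Y) with payoffs (10, 11).
For the simultaneous game, intersect best replies.
Alto's best replies: X→Small; Y→Medium; Z→Small.
Brio's best replies: Small→X; Medium→Z; Large→Y.
Only (Small, X) has each player best-responding; Nash payoffs (11, 9).
Brio's commitment gain: 11 − 9 = 2.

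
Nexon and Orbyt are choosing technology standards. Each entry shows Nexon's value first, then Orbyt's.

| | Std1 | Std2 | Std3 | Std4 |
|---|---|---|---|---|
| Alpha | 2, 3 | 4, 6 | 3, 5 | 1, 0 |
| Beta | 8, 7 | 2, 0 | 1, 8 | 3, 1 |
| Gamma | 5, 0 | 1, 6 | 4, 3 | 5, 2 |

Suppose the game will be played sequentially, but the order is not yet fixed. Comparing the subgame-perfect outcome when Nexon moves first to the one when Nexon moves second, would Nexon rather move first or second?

If Nexon leads: Orbyt's best replies are Alpha→Std2, Beta→Std3, Gamma→Std2; Nexon's induced payoffs 4, 1, 1; outcome (Alpha, Std2), payoffs (4, 6).
If Orbyt leads: Nexon's best replies are Std1→Beta, Std2→Alpha, Std3→Gamma, Std4→Gamma; Orbyt's induced payoffs 7, 6, 3, 2; outcome (Beta, Std1), payoffs (8, 7).
Nexon gets 4 moving first and 8 moving second, so Nexon prefers to move second.

second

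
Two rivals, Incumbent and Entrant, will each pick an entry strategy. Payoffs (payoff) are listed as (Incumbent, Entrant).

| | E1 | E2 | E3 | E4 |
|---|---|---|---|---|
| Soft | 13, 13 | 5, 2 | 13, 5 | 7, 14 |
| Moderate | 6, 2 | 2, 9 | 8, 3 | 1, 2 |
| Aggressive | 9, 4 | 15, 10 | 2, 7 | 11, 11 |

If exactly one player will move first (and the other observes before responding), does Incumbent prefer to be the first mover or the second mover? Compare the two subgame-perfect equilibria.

second

If Incumbent leads: Entrant's best replies are Soft→E4, Moderate→E2, Aggressive→E4; Incumbent's induced payoffs 7, 2, 11; outcome (Aggressive, E4), payoffs (11, 11).
If Entrant leads: Incumbent's best replies are E1→Soft, E2→Aggressive, E3→Soft, E4→Aggressive; Entrant's induced payoffs 13, 10, 5, 11; outcome (Soft, E1), payoffs (13, 13).
Incumbent gets 11 moving first and 13 moving second, so Incumbent prefers to move second.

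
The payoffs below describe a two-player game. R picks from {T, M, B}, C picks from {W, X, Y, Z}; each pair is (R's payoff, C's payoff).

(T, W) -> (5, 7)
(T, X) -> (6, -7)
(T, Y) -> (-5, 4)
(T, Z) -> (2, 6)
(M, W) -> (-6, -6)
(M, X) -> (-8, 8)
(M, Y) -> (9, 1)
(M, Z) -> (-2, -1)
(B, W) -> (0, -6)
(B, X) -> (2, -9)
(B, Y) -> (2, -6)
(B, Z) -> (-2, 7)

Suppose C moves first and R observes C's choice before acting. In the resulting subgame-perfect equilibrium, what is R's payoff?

5

Backward induction with C moving first.
- W: BR = T, leader payoff 7.
- X: BR = T, leader payoff -7.
- Y: BR = M, leader payoff 1.
- Z: BR = T, leader payoff 6.
Among 7, -7, 1, 6, the best is 7 at W. Subgame-perfect outcome: (T, W) with payoffs (5, 7).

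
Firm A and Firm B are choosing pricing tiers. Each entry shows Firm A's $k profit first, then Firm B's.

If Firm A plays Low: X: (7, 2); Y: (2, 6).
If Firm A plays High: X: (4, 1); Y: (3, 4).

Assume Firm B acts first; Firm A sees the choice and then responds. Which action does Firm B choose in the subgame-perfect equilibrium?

Firm A best-responds to each possible Firm B move:
- X: Firm A compares 7, 4 and picks Low; Firm B would get 2.
- Y: Firm A compares 2, 3 and picks High; Firm B would get 4.
Maximizing over 2, 4, Firm B chooses Y. Subgame-perfect outcome: (High, Y) with payoffs (3, 4).

Y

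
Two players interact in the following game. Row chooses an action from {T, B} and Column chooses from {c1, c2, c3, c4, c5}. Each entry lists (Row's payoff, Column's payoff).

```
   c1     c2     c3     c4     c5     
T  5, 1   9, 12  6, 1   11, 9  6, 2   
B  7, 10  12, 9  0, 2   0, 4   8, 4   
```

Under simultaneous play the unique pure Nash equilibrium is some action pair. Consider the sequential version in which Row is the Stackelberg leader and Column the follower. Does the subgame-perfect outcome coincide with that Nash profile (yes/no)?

Backward induction with Row moving first.
- T: Column compares 1, 12, 1, 9, 2 and picks c2; Row would get 9.
- B: Column compares 10, 9, 2, 4, 4 and picks c1; Row would get 7.
Row's induced payoffs are 9, 7, so Row commits to T. Subgame-perfect outcome: (T, c2) with payoffs (9, 12).
For the simultaneous game, intersect best replies.
Row's best replies: c1→B; c2→B; c3→T; c4→T; c5→B.
Column's best replies: T→c2; B→c1.
The unique mutual best reply is (B, c1), giving (7, 10).
Sequential outcome (T, c2) differs from the Nash profile (B, c1).

no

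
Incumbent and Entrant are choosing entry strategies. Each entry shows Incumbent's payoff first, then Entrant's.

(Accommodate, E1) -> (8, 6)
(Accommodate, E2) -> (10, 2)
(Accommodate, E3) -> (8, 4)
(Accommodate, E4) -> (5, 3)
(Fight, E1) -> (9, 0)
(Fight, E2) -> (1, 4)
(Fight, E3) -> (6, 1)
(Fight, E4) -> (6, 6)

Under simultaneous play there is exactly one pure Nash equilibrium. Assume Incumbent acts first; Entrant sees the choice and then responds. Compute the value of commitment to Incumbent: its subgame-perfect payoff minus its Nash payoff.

Solve by backward induction (Incumbent leads).
- Accommodate → Entrant plays E1 (best of 6, 2, 4, 3); Incumbent gets 8.
- Fight → Entrant plays E4 (best of 0, 4, 1, 6); Incumbent gets 6.
Among 8, 6, the best is 8 at Accommodate. Subgame-perfect outcome: (Accommodate, E1) with payoffs (8, 6).
Under simultaneous play:
Incumbent's best replies: E1→Fight; E2→Accommodate; E3→Accommodate; E4→Fight.
Entrant's best replies: Accommodate→E1; Fight→E4.
Only (Fight, E4) has each player best-responding; Nash payoffs (6, 6).
Incumbent's commitment gain: 8 − 6 = 2.

2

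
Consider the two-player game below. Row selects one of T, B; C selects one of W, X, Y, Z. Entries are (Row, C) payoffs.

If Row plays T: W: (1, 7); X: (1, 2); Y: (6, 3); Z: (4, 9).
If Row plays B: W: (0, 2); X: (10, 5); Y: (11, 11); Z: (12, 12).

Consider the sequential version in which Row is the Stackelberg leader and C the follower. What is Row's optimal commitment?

C best-responds to each possible Row move:
- T → C plays Z (best of 7, 2, 3, 9); Row gets 4.
- B → C plays Z (best of 2, 5, 11, 12); Row gets 12.
Maximizing over 4, 12, Row chooses B. Subgame-perfect outcome: (B, Z) with payoffs (12, 12).

B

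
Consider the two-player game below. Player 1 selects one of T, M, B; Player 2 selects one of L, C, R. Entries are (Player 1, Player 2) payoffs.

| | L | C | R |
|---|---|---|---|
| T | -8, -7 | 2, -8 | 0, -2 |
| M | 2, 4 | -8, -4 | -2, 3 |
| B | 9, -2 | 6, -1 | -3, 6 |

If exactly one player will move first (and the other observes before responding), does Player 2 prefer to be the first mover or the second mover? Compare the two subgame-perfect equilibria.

second

If Player 1 leads: Player 2's best replies are T→R, M→L, B→R; Player 1's induced payoffs 0, 2, -3; outcome (M, L), payoffs (2, 4).
If Player 2 leads: Player 1's best replies are L→B, C→B, R→T; Player 2's induced payoffs -2, -1, -2; outcome (B, C), payoffs (6, -1).
Player 2 gets -1 moving first and 4 moving second, so Player 2 prefers to move second.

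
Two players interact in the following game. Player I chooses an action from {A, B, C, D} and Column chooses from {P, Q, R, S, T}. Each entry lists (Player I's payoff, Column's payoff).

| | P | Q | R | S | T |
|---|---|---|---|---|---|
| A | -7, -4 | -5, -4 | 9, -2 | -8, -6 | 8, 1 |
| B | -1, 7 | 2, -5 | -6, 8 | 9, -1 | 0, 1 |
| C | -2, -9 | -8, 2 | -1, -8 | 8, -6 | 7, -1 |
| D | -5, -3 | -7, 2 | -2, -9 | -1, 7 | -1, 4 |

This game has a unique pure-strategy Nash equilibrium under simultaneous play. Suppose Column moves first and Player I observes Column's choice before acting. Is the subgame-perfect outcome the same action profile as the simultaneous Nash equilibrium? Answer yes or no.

Player I best-responds to each possible Column move:
- P → Player I plays B (best of -7, -1, -2, -5); Column gets 7.
- Q → Player I plays B (best of -5, 2, -8, -7); Column gets -5.
- R → Player I plays A (best of 9, -6, -1, -2); Column gets -2.
- S → Player I plays B (best of -8, 9, 8, -1); Column gets -1.
- T → Player I plays A (best of 8, 0, 7, -1); Column gets 1.
Maximizing over 7, -5, -2, -1, 1, Column chooses P. Subgame-perfect outcome: (B, P) with payoffs (-1, 7).
Under simultaneous play:
Player I's best replies: P→B; Q→B; R→A; S→B; T→A.
Column's best replies: A→T; B→R; C→Q; D→S.
Only (A, T) has each player best-responding; Nash payoffs (8, 1).
Sequential outcome (B, P) differs from the Nash profile (A, T).

no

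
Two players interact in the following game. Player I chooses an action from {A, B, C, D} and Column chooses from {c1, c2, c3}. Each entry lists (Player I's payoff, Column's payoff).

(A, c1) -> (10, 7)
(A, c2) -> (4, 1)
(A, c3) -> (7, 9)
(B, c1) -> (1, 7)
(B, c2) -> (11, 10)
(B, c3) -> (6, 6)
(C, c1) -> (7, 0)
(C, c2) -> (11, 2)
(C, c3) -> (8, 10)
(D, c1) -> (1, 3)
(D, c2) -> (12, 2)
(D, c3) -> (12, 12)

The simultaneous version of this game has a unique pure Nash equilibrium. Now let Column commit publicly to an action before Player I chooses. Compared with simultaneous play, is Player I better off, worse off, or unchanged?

unchanged

Solve by backward induction (Column leads).
- c1: Player I compares 10, 1, 7, 1 and picks A; Column would get 7.
- c2: Player I compares 4, 11, 11, 12 and picks D; Column would get 2.
- c3: Player I compares 7, 6, 8, 12 and picks D; Column would get 12.
Column's induced payoffs are 7, 2, 12, so Column commits to c3. Subgame-perfect outcome: (D, c3) with payoffs (12, 12).
Now find the simultaneous Nash equilibrium.
Player I's best replies: c1→A; c2→D; c3→D.
Column's best replies: A→c3; B→c2; C→c3; D→c3.
Only (D, c3) has each player best-responding; Nash payoffs (12, 12).
Player I earns 12 sequentially versus 12 at the Nash outcome: unchanged.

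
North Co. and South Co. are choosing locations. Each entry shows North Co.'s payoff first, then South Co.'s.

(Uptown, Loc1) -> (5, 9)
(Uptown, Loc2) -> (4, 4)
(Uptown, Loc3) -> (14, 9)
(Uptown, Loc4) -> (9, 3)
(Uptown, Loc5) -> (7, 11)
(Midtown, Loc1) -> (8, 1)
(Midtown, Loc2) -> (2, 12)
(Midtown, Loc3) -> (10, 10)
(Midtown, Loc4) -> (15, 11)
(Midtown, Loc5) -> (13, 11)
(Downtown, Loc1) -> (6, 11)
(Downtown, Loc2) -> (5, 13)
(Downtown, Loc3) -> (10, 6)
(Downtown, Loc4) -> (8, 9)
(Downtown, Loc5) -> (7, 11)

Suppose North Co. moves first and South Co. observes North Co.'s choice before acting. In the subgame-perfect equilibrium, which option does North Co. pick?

Uptown

South Co. best-responds to each possible North Co. move:
- Uptown → South Co. plays Loc5 (best of 9, 4, 9, 3, 11); North Co. gets 7.
- Midtown → South Co. plays Loc2 (best of 1, 12, 10, 11, 11); North Co. gets 2.
- Downtown → South Co. plays Loc2 (best of 11, 13, 6, 9, 11); North Co. gets 5.
North Co.'s induced payoffs are 7, 2, 5, so North Co. commits to Uptown. Subgame-perfect outcome: (Uptown, Loc5) with payoffs (7, 11).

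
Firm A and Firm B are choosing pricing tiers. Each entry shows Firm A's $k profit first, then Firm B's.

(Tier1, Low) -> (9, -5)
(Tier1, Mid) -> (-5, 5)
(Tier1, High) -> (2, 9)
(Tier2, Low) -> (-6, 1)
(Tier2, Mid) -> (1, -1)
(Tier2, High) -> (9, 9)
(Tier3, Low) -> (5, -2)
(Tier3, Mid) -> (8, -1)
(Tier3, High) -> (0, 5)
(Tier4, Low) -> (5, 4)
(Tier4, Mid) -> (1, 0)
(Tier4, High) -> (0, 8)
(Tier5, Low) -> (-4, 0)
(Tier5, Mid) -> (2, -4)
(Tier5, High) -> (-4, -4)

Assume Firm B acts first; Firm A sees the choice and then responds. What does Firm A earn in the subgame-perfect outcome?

Backward induction with Firm B moving first.
- Low: BR = Tier1, leader payoff -5.
- Mid: BR = Tier3, leader payoff -1.
- High: BR = Tier2, leader payoff 9.
Among -5, -1, 9, the best is 9 at High. Subgame-perfect outcome: (Tier2, High) with payoffs (9, 9).

9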